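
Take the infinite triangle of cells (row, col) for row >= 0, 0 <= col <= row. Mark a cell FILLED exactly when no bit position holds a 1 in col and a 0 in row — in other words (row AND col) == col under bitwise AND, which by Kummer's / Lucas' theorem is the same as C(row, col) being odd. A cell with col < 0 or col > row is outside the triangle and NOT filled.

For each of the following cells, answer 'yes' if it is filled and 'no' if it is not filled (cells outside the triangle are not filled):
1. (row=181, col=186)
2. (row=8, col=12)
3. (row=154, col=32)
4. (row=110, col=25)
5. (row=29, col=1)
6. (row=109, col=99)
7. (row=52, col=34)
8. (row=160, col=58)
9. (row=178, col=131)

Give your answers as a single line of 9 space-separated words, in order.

Answer: no no no no yes no no no no

Derivation:
(181,186): col outside [0, 181] -> not filled
(8,12): col outside [0, 8] -> not filled
(154,32): row=0b10011010, col=0b100000, row AND col = 0b0 = 0; 0 != 32 -> empty
(110,25): row=0b1101110, col=0b11001, row AND col = 0b1000 = 8; 8 != 25 -> empty
(29,1): row=0b11101, col=0b1, row AND col = 0b1 = 1; 1 == 1 -> filled
(109,99): row=0b1101101, col=0b1100011, row AND col = 0b1100001 = 97; 97 != 99 -> empty
(52,34): row=0b110100, col=0b100010, row AND col = 0b100000 = 32; 32 != 34 -> empty
(160,58): row=0b10100000, col=0b111010, row AND col = 0b100000 = 32; 32 != 58 -> empty
(178,131): row=0b10110010, col=0b10000011, row AND col = 0b10000010 = 130; 130 != 131 -> empty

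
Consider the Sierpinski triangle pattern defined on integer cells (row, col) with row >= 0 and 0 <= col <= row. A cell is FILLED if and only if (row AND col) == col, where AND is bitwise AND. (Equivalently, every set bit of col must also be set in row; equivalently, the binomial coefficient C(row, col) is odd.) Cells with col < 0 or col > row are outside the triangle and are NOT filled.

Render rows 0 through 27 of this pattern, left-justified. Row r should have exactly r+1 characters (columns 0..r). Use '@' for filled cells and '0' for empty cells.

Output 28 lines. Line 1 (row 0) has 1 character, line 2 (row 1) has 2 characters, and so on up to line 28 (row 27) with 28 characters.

Answer: @
@@
@0@
@@@@
@000@
@@00@@
@0@0@0@
@@@@@@@@
@0000000@
@@000000@@
@0@00000@0@
@@@@0000@@@@
@000@000@000@
@@00@@00@@00@@
@0@0@0@0@0@0@0@
@@@@@@@@@@@@@@@@
@000000000000000@
@@00000000000000@@
@0@0000000000000@0@
@@@@000000000000@@@@
@000@00000000000@000@
@@00@@0000000000@@00@@
@0@0@0@000000000@0@0@0@
@@@@@@@@00000000@@@@@@@@
@0000000@0000000@0000000@
@@000000@@000000@@000000@@
@0@00000@0@00000@0@00000@0@
@@@@0000@@@@0000@@@@0000@@@@

Derivation:
r0=0: @
r1=1: @@
r2=10: @0@
r3=11: @@@@
r4=100: @000@
r5=101: @@00@@
r6=110: @0@0@0@
r7=111: @@@@@@@@
r8=1000: @0000000@
r9=1001: @@000000@@
r10=1010: @0@00000@0@
r11=1011: @@@@0000@@@@
r12=1100: @000@000@000@
r13=1101: @@00@@00@@00@@
r14=1110: @0@0@0@0@0@0@0@
r15=1111: @@@@@@@@@@@@@@@@
r16=10000: @000000000000000@
r17=10001: @@00000000000000@@
r18=10010: @0@0000000000000@0@
r19=10011: @@@@000000000000@@@@
r20=10100: @000@00000000000@000@
r21=10101: @@00@@0000000000@@00@@
r22=10110: @0@0@0@000000000@0@0@0@
r23=10111: @@@@@@@@00000000@@@@@@@@
r24=11000: @0000000@0000000@0000000@
r25=11001: @@000000@@000000@@000000@@
r26=11010: @0@00000@0@00000@0@00000@0@
r27=11011: @@@@0000@@@@0000@@@@0000@@@@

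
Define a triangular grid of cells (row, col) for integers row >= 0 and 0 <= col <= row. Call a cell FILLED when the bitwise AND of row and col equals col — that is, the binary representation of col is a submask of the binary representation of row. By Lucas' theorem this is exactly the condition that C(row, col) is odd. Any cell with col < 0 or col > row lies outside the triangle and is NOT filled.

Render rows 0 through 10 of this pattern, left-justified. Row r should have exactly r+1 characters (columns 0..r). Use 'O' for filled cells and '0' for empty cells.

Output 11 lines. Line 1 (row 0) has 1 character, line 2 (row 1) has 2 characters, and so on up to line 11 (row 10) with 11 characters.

Answer: O
OO
O0O
OOOO
O000O
OO00OO
O0O0O0O
OOOOOOOO
O0000000O
OO000000OO
O0O00000O0O

Derivation:
r0=0: O
r1=1: OO
r2=10: O0O
r3=11: OOOO
r4=100: O000O
r5=101: OO00OO
r6=110: O0O0O0O
r7=111: OOOOOOOO
r8=1000: O0000000O
r9=1001: OO000000OO
r10=1010: O0O00000O0O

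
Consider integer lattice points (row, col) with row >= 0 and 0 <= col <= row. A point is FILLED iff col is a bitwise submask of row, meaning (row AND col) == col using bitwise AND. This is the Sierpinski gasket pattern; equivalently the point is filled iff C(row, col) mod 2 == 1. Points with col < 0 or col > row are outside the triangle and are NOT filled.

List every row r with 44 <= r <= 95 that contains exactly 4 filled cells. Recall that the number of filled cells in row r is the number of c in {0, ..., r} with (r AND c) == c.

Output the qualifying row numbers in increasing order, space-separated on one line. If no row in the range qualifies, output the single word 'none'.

Row r has 2^popcount(r) filled cells, so we need popcount(r) = log2(4) = 2.
Scan r = 44..95 and keep those with exactly 2 one-bits:
r=44=101100 popcount=3 -> skip
r=45=101101 popcount=4 -> skip
r=46=101110 popcount=4 -> skip
r=47=101111 popcount=5 -> skip
r=48=110000 popcount=2 -> KEEP
r=49=110001 popcount=3 -> skip
r=50=110010 popcount=3 -> skip
r=51=110011 popcount=4 -> skip
r=52=110100 popcount=3 -> skip
r=53=110101 popcount=4 -> skip
r=54=110110 popcount=4 -> skip
r=55=110111 popcount=5 -> skip
r=56=111000 popcount=3 -> skip
r=57=111001 popcount=4 -> skip
r=58=111010 popcount=4 -> skip
r=59=111011 popcount=5 -> skip
r=60=111100 popcount=4 -> skip
r=61=111101 popcount=5 -> skip
r=62=111110 popcount=5 -> skip
r=63=111111 popcount=6 -> skip
r=64=1000000 popcount=1 -> skip
r=65=1000001 popcount=2 -> KEEP
r=66=1000010 popcount=2 -> KEEP
r=67=1000011 popcount=3 -> skip
r=68=1000100 popcount=2 -> KEEP
r=69=1000101 popcount=3 -> skip
r=70=1000110 popcount=3 -> skip
r=71=1000111 popcount=4 -> skip
r=72=1001000 popcount=2 -> KEEP
r=73=1001001 popcount=3 -> skip
r=74=1001010 popcount=3 -> skip
r=75=1001011 popcount=4 -> skip
r=76=1001100 popcount=3 -> skip
r=77=1001101 popcount=4 -> skip
r=78=1001110 popcount=4 -> skip
r=79=1001111 popcount=5 -> skip
r=80=1010000 popcount=2 -> KEEP
r=81=1010001 popcount=3 -> skip
r=82=1010010 popcount=3 -> skip
r=83=1010011 popcount=4 -> skip
r=84=1010100 popcount=3 -> skip
r=85=1010101 popcount=4 -> skip
r=86=1010110 popcount=4 -> skip
r=87=1010111 popcount=5 -> skip
r=88=1011000 popcount=3 -> skip
r=89=1011001 popcount=4 -> skip
r=90=1011010 popcount=4 -> skip
r=91=1011011 popcount=5 -> skip
r=92=1011100 popcount=4 -> skip
r=93=1011101 popcount=5 -> skip
r=94=1011110 popcount=5 -> skip
r=95=1011111 popcount=6 -> skip
Kept rows: 48 65 66 68 72 80

Answer: 48 65 66 68 72 80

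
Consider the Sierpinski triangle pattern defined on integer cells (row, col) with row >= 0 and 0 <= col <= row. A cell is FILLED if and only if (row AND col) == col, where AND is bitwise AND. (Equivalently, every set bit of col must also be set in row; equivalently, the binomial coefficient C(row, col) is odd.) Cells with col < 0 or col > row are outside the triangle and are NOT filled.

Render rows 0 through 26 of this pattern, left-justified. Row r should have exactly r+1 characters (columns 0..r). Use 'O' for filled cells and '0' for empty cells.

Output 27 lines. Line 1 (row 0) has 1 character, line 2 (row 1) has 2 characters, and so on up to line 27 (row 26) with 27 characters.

Answer: O
OO
O0O
OOOO
O000O
OO00OO
O0O0O0O
OOOOOOOO
O0000000O
OO000000OO
O0O00000O0O
OOOO0000OOOO
O000O000O000O
OO00OO00OO00OO
O0O0O0O0O0O0O0O
OOOOOOOOOOOOOOOO
O000000000000000O
OO00000000000000OO
O0O0000000000000O0O
OOOO000000000000OOOO
O000O00000000000O000O
OO00OO0000000000OO00OO
O0O0O0O000000000O0O0O0O
OOOOOOOO00000000OOOOOOOO
O0000000O0000000O0000000O
OO000000OO000000OO000000OO
O0O00000O0O00000O0O00000O0O

Derivation:
r0=0: O
r1=1: OO
r2=10: O0O
r3=11: OOOO
r4=100: O000O
r5=101: OO00OO
r6=110: O0O0O0O
r7=111: OOOOOOOO
r8=1000: O0000000O
r9=1001: OO000000OO
r10=1010: O0O00000O0O
r11=1011: OOOO0000OOOO
r12=1100: O000O000O000O
r13=1101: OO00OO00OO00OO
r14=1110: O0O0O0O0O0O0O0O
r15=1111: OOOOOOOOOOOOOOOO
r16=10000: O000000000000000O
r17=10001: OO00000000000000OO
r18=10010: O0O0000000000000O0O
r19=10011: OOOO000000000000OOOO
r20=10100: O000O00000000000O000O
r21=10101: OO00OO0000000000OO00OO
r22=10110: O0O0O0O000000000O0O0O0O
r23=10111: OOOOOOOO00000000OOOOOOOO
r24=11000: O0000000O0000000O0000000O
r25=11001: OO000000OO000000OO000000OO
r26=11010: O0O00000O0O00000O0O00000O0O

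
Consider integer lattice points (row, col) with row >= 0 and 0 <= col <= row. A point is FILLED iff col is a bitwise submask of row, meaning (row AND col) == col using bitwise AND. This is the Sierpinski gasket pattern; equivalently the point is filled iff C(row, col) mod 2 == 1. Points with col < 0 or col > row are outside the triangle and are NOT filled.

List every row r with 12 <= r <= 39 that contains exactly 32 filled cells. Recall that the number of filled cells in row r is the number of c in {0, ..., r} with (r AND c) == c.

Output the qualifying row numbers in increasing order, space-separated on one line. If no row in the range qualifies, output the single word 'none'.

Answer: 31

Derivation:
Row r has 2^popcount(r) filled cells, so we need popcount(r) = log2(32) = 5.
Scan r = 12..39 and keep those with exactly 5 one-bits:
r=12=1100 popcount=2 -> skip
r=13=1101 popcount=3 -> skip
r=14=1110 popcount=3 -> skip
r=15=1111 popcount=4 -> skip
r=16=10000 popcount=1 -> skip
r=17=10001 popcount=2 -> skip
r=18=10010 popcount=2 -> skip
r=19=10011 popcount=3 -> skip
r=20=10100 popcount=2 -> skip
r=21=10101 popcount=3 -> skip
r=22=10110 popcount=3 -> skip
r=23=10111 popcount=4 -> skip
r=24=11000 popcount=2 -> skip
r=25=11001 popcount=3 -> skip
r=26=11010 popcount=3 -> skip
r=27=11011 popcount=4 -> skip
r=28=11100 popcount=3 -> skip
r=29=11101 popcount=4 -> skip
r=30=11110 popcount=4 -> skip
r=31=11111 popcount=5 -> KEEP
r=32=100000 popcount=1 -> skip
r=33=100001 popcount=2 -> skip
r=34=100010 popcount=2 -> skip
r=35=100011 popcount=3 -> skip
r=36=100100 popcount=2 -> skip
r=37=100101 popcount=3 -> skip
r=38=100110 popcount=3 -> skip
r=39=100111 popcount=4 -> skip
Kept rows: 31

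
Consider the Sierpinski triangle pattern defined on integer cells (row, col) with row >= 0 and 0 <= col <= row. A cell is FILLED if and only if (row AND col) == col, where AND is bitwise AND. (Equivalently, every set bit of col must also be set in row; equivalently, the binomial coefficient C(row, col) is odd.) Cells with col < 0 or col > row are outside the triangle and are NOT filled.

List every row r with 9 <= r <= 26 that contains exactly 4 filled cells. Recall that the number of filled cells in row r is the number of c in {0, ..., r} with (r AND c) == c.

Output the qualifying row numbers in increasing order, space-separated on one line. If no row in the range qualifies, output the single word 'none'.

Row r has 2^popcount(r) filled cells, so we need popcount(r) = log2(4) = 2.
Scan r = 9..26 and keep those with exactly 2 one-bits:
r=9=1001 popcount=2 -> KEEP
r=10=1010 popcount=2 -> KEEP
r=11=1011 popcount=3 -> skip
r=12=1100 popcount=2 -> KEEP
r=13=1101 popcount=3 -> skip
r=14=1110 popcount=3 -> skip
r=15=1111 popcount=4 -> skip
r=16=10000 popcount=1 -> skip
r=17=10001 popcount=2 -> KEEP
r=18=10010 popcount=2 -> KEEP
r=19=10011 popcount=3 -> skip
r=20=10100 popcount=2 -> KEEP
r=21=10101 popcount=3 -> skip
r=22=10110 popcount=3 -> skip
r=23=10111 popcount=4 -> skip
r=24=11000 popcount=2 -> KEEP
r=25=11001 popcount=3 -> skip
r=26=11010 popcount=3 -> skip
Kept rows: 9 10 12 17 18 20 24

Answer: 9 10 12 17 18 20 24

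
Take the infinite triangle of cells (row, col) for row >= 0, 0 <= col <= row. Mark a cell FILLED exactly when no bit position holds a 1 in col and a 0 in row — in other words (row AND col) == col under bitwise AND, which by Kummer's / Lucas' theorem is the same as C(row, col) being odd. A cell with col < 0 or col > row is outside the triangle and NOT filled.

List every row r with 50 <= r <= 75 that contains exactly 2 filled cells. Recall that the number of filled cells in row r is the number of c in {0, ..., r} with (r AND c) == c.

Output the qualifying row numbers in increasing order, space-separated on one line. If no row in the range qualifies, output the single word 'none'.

Answer: 64

Derivation:
Row r has 2^popcount(r) filled cells, so we need popcount(r) = log2(2) = 1.
Scan r = 50..75 and keep those with exactly 1 one-bits:
r=50=110010 popcount=3 -> skip
r=51=110011 popcount=4 -> skip
r=52=110100 popcount=3 -> skip
r=53=110101 popcount=4 -> skip
r=54=110110 popcount=4 -> skip
r=55=110111 popcount=5 -> skip
r=56=111000 popcount=3 -> skip
r=57=111001 popcount=4 -> skip
r=58=111010 popcount=4 -> skip
r=59=111011 popcount=5 -> skip
r=60=111100 popcount=4 -> skip
r=61=111101 popcount=5 -> skip
r=62=111110 popcount=5 -> skip
r=63=111111 popcount=6 -> skip
r=64=1000000 popcount=1 -> KEEP
r=65=1000001 popcount=2 -> skip
r=66=1000010 popcount=2 -> skip
r=67=1000011 popcount=3 -> skip
r=68=1000100 popcount=2 -> skip
r=69=1000101 popcount=3 -> skip
r=70=1000110 popcount=3 -> skip
r=71=1000111 popcount=4 -> skip
r=72=1001000 popcount=2 -> skip
r=73=1001001 popcount=3 -> skip
r=74=1001010 popcount=3 -> skip
r=75=1001011 popcount=4 -> skip
Kept rows: 64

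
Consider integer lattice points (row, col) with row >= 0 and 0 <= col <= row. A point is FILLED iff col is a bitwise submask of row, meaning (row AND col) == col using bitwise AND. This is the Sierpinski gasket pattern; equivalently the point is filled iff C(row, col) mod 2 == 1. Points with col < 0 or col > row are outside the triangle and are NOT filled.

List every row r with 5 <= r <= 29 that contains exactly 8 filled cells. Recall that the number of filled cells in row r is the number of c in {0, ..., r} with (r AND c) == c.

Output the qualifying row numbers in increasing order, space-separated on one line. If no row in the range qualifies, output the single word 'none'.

Row r has 2^popcount(r) filled cells, so we need popcount(r) = log2(8) = 3.
Scan r = 5..29 and keep those with exactly 3 one-bits:
r=5=101 popcount=2 -> skip
r=6=110 popcount=2 -> skip
r=7=111 popcount=3 -> KEEP
r=8=1000 popcount=1 -> skip
r=9=1001 popcount=2 -> skip
r=10=1010 popcount=2 -> skip
r=11=1011 popcount=3 -> KEEP
r=12=1100 popcount=2 -> skip
r=13=1101 popcount=3 -> KEEP
r=14=1110 popcount=3 -> KEEP
r=15=1111 popcount=4 -> skip
r=16=10000 popcount=1 -> skip
r=17=10001 popcount=2 -> skip
r=18=10010 popcount=2 -> skip
r=19=10011 popcount=3 -> KEEP
r=20=10100 popcount=2 -> skip
r=21=10101 popcount=3 -> KEEP
r=22=10110 popcount=3 -> KEEP
r=23=10111 popcount=4 -> skip
r=24=11000 popcount=2 -> skip
r=25=11001 popcount=3 -> KEEP
r=26=11010 popcount=3 -> KEEP
r=27=11011 popcount=4 -> skip
r=28=11100 popcount=3 -> KEEP
r=29=11101 popcount=4 -> skip
Kept rows: 7 11 13 14 19 21 22 25 26 28

Answer: 7 11 13 14 19 21 22 25 26 28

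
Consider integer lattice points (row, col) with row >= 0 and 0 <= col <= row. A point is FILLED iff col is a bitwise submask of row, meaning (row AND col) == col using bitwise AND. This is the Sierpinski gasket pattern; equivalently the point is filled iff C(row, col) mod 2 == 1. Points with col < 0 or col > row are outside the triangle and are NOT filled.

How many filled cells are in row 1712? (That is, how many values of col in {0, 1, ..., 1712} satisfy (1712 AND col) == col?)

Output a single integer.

Answer: 32

Derivation:
1712 in binary = 11010110000
popcount(1712) = number of 1-bits in 11010110000 = 5
A col c satisfies (1712 AND c) == c iff every set bit of c is also set in 1712; each of the 5 set bits of 1712 can independently be on or off in c.
count = 2^5 = 32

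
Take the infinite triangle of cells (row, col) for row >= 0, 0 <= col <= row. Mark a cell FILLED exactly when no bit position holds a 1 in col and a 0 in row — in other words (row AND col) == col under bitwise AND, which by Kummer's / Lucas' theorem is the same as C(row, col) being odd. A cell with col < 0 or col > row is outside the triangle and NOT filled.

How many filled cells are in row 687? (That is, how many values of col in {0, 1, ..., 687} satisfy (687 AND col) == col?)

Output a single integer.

687 in binary = 1010101111
popcount(687) = number of 1-bits in 1010101111 = 7
A col c satisfies (687 AND c) == c iff every set bit of c is also set in 687; each of the 7 set bits of 687 can independently be on or off in c.
count = 2^7 = 128

Answer: 128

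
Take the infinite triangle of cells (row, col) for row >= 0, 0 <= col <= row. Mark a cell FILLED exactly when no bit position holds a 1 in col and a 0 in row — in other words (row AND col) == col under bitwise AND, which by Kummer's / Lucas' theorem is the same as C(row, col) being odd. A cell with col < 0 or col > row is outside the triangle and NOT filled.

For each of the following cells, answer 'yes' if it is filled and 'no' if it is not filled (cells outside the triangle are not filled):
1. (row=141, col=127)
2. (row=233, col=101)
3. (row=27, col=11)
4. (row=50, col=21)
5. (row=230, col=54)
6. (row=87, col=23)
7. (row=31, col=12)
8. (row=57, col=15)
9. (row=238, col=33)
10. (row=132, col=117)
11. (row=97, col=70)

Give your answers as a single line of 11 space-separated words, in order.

(141,127): row=0b10001101, col=0b1111111, row AND col = 0b1101 = 13; 13 != 127 -> empty
(233,101): row=0b11101001, col=0b1100101, row AND col = 0b1100001 = 97; 97 != 101 -> empty
(27,11): row=0b11011, col=0b1011, row AND col = 0b1011 = 11; 11 == 11 -> filled
(50,21): row=0b110010, col=0b10101, row AND col = 0b10000 = 16; 16 != 21 -> empty
(230,54): row=0b11100110, col=0b110110, row AND col = 0b100110 = 38; 38 != 54 -> empty
(87,23): row=0b1010111, col=0b10111, row AND col = 0b10111 = 23; 23 == 23 -> filled
(31,12): row=0b11111, col=0b1100, row AND col = 0b1100 = 12; 12 == 12 -> filled
(57,15): row=0b111001, col=0b1111, row AND col = 0b1001 = 9; 9 != 15 -> empty
(238,33): row=0b11101110, col=0b100001, row AND col = 0b100000 = 32; 32 != 33 -> empty
(132,117): row=0b10000100, col=0b1110101, row AND col = 0b100 = 4; 4 != 117 -> empty
(97,70): row=0b1100001, col=0b1000110, row AND col = 0b1000000 = 64; 64 != 70 -> empty

Answer: no no yes no no yes yes no no no no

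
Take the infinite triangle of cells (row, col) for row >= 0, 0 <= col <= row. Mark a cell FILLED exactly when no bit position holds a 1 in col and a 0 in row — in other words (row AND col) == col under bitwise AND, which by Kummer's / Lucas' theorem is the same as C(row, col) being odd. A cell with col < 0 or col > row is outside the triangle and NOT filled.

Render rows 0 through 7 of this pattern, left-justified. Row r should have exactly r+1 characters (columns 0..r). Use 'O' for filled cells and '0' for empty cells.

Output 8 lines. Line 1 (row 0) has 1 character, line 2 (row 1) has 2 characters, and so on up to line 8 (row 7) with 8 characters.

r0=0: O
r1=1: OO
r2=10: O0O
r3=11: OOOO
r4=100: O000O
r5=101: OO00OO
r6=110: O0O0O0O
r7=111: OOOOOOOO

Answer: O
OO
O0O
OOOO
O000O
OO00OO
O0O0O0O
OOOOOOOO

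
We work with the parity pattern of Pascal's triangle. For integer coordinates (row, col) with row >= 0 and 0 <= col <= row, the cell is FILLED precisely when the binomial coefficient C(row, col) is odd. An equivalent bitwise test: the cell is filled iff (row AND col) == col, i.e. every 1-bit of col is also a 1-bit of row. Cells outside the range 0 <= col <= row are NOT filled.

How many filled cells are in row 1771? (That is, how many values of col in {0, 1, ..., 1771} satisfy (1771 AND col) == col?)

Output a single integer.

Answer: 256

Derivation:
1771 in binary = 11011101011
popcount(1771) = number of 1-bits in 11011101011 = 8
A col c satisfies (1771 AND c) == c iff every set bit of c is also set in 1771; each of the 8 set bits of 1771 can independently be on or off in c.
count = 2^8 = 256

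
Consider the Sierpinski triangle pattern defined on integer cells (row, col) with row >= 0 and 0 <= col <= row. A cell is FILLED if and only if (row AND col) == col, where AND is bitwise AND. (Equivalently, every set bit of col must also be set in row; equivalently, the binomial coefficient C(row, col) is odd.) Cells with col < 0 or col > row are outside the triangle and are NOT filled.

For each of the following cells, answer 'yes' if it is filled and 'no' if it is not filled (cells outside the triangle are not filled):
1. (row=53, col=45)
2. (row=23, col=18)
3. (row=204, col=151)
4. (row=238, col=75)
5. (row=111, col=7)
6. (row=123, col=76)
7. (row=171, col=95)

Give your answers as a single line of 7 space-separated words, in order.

(53,45): row=0b110101, col=0b101101, row AND col = 0b100101 = 37; 37 != 45 -> empty
(23,18): row=0b10111, col=0b10010, row AND col = 0b10010 = 18; 18 == 18 -> filled
(204,151): row=0b11001100, col=0b10010111, row AND col = 0b10000100 = 132; 132 != 151 -> empty
(238,75): row=0b11101110, col=0b1001011, row AND col = 0b1001010 = 74; 74 != 75 -> empty
(111,7): row=0b1101111, col=0b111, row AND col = 0b111 = 7; 7 == 7 -> filled
(123,76): row=0b1111011, col=0b1001100, row AND col = 0b1001000 = 72; 72 != 76 -> empty
(171,95): row=0b10101011, col=0b1011111, row AND col = 0b1011 = 11; 11 != 95 -> empty

Answer: no yes no no yes no no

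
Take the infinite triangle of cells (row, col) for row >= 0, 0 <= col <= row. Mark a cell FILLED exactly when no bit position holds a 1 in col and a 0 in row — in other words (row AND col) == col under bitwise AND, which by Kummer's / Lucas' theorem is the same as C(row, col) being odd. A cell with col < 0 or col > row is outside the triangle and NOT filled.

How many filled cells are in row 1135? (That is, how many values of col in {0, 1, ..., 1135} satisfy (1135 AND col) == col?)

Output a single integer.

Answer: 128

Derivation:
1135 in binary = 10001101111
popcount(1135) = number of 1-bits in 10001101111 = 7
A col c satisfies (1135 AND c) == c iff every set bit of c is also set in 1135; each of the 7 set bits of 1135 can independently be on or off in c.
count = 2^7 = 128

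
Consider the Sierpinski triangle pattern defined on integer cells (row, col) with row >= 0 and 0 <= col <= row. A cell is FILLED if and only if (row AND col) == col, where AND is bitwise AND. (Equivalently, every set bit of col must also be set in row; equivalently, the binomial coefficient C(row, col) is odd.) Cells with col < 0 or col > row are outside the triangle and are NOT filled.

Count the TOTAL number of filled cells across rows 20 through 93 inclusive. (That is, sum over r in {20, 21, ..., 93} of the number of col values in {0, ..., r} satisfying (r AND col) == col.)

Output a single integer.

r20=10100 pc2: +4 =4
r21=10101 pc3: +8 =12
r22=10110 pc3: +8 =20
r23=10111 pc4: +16 =36
r24=11000 pc2: +4 =40
r25=11001 pc3: +8 =48
r26=11010 pc3: +8 =56
r27=11011 pc4: +16 =72
r28=11100 pc3: +8 =80
r29=11101 pc4: +16 =96
r30=11110 pc4: +16 =112
r31=11111 pc5: +32 =144
r32=100000 pc1: +2 =146
r33=100001 pc2: +4 =150
r34=100010 pc2: +4 =154
r35=100011 pc3: +8 =162
r36=100100 pc2: +4 =166
r37=100101 pc3: +8 =174
r38=100110 pc3: +8 =182
r39=100111 pc4: +16 =198
r40=101000 pc2: +4 =202
r41=101001 pc3: +8 =210
r42=101010 pc3: +8 =218
r43=101011 pc4: +16 =234
r44=101100 pc3: +8 =242
r45=101101 pc4: +16 =258
r46=101110 pc4: +16 =274
r47=101111 pc5: +32 =306
r48=110000 pc2: +4 =310
r49=110001 pc3: +8 =318
r50=110010 pc3: +8 =326
r51=110011 pc4: +16 =342
r52=110100 pc3: +8 =350
r53=110101 pc4: +16 =366
r54=110110 pc4: +16 =382
r55=110111 pc5: +32 =414
r56=111000 pc3: +8 =422
r57=111001 pc4: +16 =438
r58=111010 pc4: +16 =454
r59=111011 pc5: +32 =486
r60=111100 pc4: +16 =502
r61=111101 pc5: +32 =534
r62=111110 pc5: +32 =566
r63=111111 pc6: +64 =630
r64=1000000 pc1: +2 =632
r65=1000001 pc2: +4 =636
r66=1000010 pc2: +4 =640
r67=1000011 pc3: +8 =648
r68=1000100 pc2: +4 =652
r69=1000101 pc3: +8 =660
r70=1000110 pc3: +8 =668
r71=1000111 pc4: +16 =684
r72=1001000 pc2: +4 =688
r73=1001001 pc3: +8 =696
r74=1001010 pc3: +8 =704
r75=1001011 pc4: +16 =720
r76=1001100 pc3: +8 =728
r77=1001101 pc4: +16 =744
r78=1001110 pc4: +16 =760
r79=1001111 pc5: +32 =792
r80=1010000 pc2: +4 =796
r81=1010001 pc3: +8 =804
r82=1010010 pc3: +8 =812
r83=1010011 pc4: +16 =828
r84=1010100 pc3: +8 =836
r85=1010101 pc4: +16 =852
r86=1010110 pc4: +16 =868
r87=1010111 pc5: +32 =900
r88=1011000 pc3: +8 =908
r89=1011001 pc4: +16 =924
r90=1011010 pc4: +16 =940
r91=1011011 pc5: +32 =972
r92=1011100 pc4: +16 =988
r93=1011101 pc5: +32 =1020

Answer: 1020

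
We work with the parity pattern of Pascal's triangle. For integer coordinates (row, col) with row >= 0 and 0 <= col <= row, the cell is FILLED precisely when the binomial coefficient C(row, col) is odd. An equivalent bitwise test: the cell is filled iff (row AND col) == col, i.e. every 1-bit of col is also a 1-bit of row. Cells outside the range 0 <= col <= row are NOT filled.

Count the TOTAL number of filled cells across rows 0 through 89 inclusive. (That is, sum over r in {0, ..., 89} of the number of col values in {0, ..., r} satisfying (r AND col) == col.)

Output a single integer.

r0=0 pc0: +1 =1
r1=1 pc1: +2 =3
r2=10 pc1: +2 =5
r3=11 pc2: +4 =9
r4=100 pc1: +2 =11
r5=101 pc2: +4 =15
r6=110 pc2: +4 =19
r7=111 pc3: +8 =27
r8=1000 pc1: +2 =29
r9=1001 pc2: +4 =33
r10=1010 pc2: +4 =37
r11=1011 pc3: +8 =45
r12=1100 pc2: +4 =49
r13=1101 pc3: +8 =57
r14=1110 pc3: +8 =65
r15=1111 pc4: +16 =81
r16=10000 pc1: +2 =83
r17=10001 pc2: +4 =87
r18=10010 pc2: +4 =91
r19=10011 pc3: +8 =99
r20=10100 pc2: +4 =103
r21=10101 pc3: +8 =111
r22=10110 pc3: +8 =119
r23=10111 pc4: +16 =135
r24=11000 pc2: +4 =139
r25=11001 pc3: +8 =147
r26=11010 pc3: +8 =155
r27=11011 pc4: +16 =171
r28=11100 pc3: +8 =179
r29=11101 pc4: +16 =195
r30=11110 pc4: +16 =211
r31=11111 pc5: +32 =243
r32=100000 pc1: +2 =245
r33=100001 pc2: +4 =249
r34=100010 pc2: +4 =253
r35=100011 pc3: +8 =261
r36=100100 pc2: +4 =265
r37=100101 pc3: +8 =273
r38=100110 pc3: +8 =281
r39=100111 pc4: +16 =297
r40=101000 pc2: +4 =301
r41=101001 pc3: +8 =309
r42=101010 pc3: +8 =317
r43=101011 pc4: +16 =333
r44=101100 pc3: +8 =341
r45=101101 pc4: +16 =357
r46=101110 pc4: +16 =373
r47=101111 pc5: +32 =405
r48=110000 pc2: +4 =409
r49=110001 pc3: +8 =417
r50=110010 pc3: +8 =425
r51=110011 pc4: +16 =441
r52=110100 pc3: +8 =449
r53=110101 pc4: +16 =465
r54=110110 pc4: +16 =481
r55=110111 pc5: +32 =513
r56=111000 pc3: +8 =521
r57=111001 pc4: +16 =537
r58=111010 pc4: +16 =553
r59=111011 pc5: +32 =585
r60=111100 pc4: +16 =601
r61=111101 pc5: +32 =633
r62=111110 pc5: +32 =665
r63=111111 pc6: +64 =729
r64=1000000 pc1: +2 =731
r65=1000001 pc2: +4 =735
r66=1000010 pc2: +4 =739
r67=1000011 pc3: +8 =747
r68=1000100 pc2: +4 =751
r69=1000101 pc3: +8 =759
r70=1000110 pc3: +8 =767
r71=1000111 pc4: +16 =783
r72=1001000 pc2: +4 =787
r73=1001001 pc3: +8 =795
r74=1001010 pc3: +8 =803
r75=1001011 pc4: +16 =819
r76=1001100 pc3: +8 =827
r77=1001101 pc4: +16 =843
r78=1001110 pc4: +16 =859
r79=1001111 pc5: +32 =891
r80=1010000 pc2: +4 =895
r81=1010001 pc3: +8 =903
r82=1010010 pc3: +8 =911
r83=1010011 pc4: +16 =927
r84=1010100 pc3: +8 =935
r85=1010101 pc4: +16 =951
r86=1010110 pc4: +16 =967
r87=1010111 pc5: +32 =999
r88=1011000 pc3: +8 =1007
r89=1011001 pc4: +16 =1023

Answer: 1023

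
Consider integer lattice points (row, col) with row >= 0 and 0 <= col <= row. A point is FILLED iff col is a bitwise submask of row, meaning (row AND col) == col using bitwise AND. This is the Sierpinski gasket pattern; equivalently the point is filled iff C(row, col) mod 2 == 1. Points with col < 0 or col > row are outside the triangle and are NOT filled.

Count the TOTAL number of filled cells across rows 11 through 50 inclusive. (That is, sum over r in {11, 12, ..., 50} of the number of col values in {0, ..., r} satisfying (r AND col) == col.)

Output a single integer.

r11=1011 pc3: +8 =8
r12=1100 pc2: +4 =12
r13=1101 pc3: +8 =20
r14=1110 pc3: +8 =28
r15=1111 pc4: +16 =44
r16=10000 pc1: +2 =46
r17=10001 pc2: +4 =50
r18=10010 pc2: +4 =54
r19=10011 pc3: +8 =62
r20=10100 pc2: +4 =66
r21=10101 pc3: +8 =74
r22=10110 pc3: +8 =82
r23=10111 pc4: +16 =98
r24=11000 pc2: +4 =102
r25=11001 pc3: +8 =110
r26=11010 pc3: +8 =118
r27=11011 pc4: +16 =134
r28=11100 pc3: +8 =142
r29=11101 pc4: +16 =158
r30=11110 pc4: +16 =174
r31=11111 pc5: +32 =206
r32=100000 pc1: +2 =208
r33=100001 pc2: +4 =212
r34=100010 pc2: +4 =216
r35=100011 pc3: +8 =224
r36=100100 pc2: +4 =228
r37=100101 pc3: +8 =236
r38=100110 pc3: +8 =244
r39=100111 pc4: +16 =260
r40=101000 pc2: +4 =264
r41=101001 pc3: +8 =272
r42=101010 pc3: +8 =280
r43=101011 pc4: +16 =296
r44=101100 pc3: +8 =304
r45=101101 pc4: +16 =320
r46=101110 pc4: +16 =336
r47=101111 pc5: +32 =368
r48=110000 pc2: +4 =372
r49=110001 pc3: +8 =380
r50=110010 pc3: +8 =388

Answer: 388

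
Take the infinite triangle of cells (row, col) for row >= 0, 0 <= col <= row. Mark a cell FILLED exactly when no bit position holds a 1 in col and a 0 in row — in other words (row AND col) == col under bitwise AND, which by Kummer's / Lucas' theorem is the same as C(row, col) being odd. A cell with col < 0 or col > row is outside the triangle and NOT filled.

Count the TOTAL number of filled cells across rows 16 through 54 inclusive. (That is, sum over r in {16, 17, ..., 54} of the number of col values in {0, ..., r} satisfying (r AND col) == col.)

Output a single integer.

r16=10000 pc1: +2 =2
r17=10001 pc2: +4 =6
r18=10010 pc2: +4 =10
r19=10011 pc3: +8 =18
r20=10100 pc2: +4 =22
r21=10101 pc3: +8 =30
r22=10110 pc3: +8 =38
r23=10111 pc4: +16 =54
r24=11000 pc2: +4 =58
r25=11001 pc3: +8 =66
r26=11010 pc3: +8 =74
r27=11011 pc4: +16 =90
r28=11100 pc3: +8 =98
r29=11101 pc4: +16 =114
r30=11110 pc4: +16 =130
r31=11111 pc5: +32 =162
r32=100000 pc1: +2 =164
r33=100001 pc2: +4 =168
r34=100010 pc2: +4 =172
r35=100011 pc3: +8 =180
r36=100100 pc2: +4 =184
r37=100101 pc3: +8 =192
r38=100110 pc3: +8 =200
r39=100111 pc4: +16 =216
r40=101000 pc2: +4 =220
r41=101001 pc3: +8 =228
r42=101010 pc3: +8 =236
r43=101011 pc4: +16 =252
r44=101100 pc3: +8 =260
r45=101101 pc4: +16 =276
r46=101110 pc4: +16 =292
r47=101111 pc5: +32 =324
r48=110000 pc2: +4 =328
r49=110001 pc3: +8 =336
r50=110010 pc3: +8 =344
r51=110011 pc4: +16 =360
r52=110100 pc3: +8 =368
r53=110101 pc4: +16 =384
r54=110110 pc4: +16 =400

Answer: 400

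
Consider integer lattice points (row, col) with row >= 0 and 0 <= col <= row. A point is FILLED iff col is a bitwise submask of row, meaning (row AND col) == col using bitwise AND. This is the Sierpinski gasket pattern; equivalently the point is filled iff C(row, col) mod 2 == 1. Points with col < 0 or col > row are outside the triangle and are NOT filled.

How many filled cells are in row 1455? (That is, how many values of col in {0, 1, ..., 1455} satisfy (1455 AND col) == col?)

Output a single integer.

Answer: 256

Derivation:
1455 in binary = 10110101111
popcount(1455) = number of 1-bits in 10110101111 = 8
A col c satisfies (1455 AND c) == c iff every set bit of c is also set in 1455; each of the 8 set bits of 1455 can independently be on or off in c.
count = 2^8 = 256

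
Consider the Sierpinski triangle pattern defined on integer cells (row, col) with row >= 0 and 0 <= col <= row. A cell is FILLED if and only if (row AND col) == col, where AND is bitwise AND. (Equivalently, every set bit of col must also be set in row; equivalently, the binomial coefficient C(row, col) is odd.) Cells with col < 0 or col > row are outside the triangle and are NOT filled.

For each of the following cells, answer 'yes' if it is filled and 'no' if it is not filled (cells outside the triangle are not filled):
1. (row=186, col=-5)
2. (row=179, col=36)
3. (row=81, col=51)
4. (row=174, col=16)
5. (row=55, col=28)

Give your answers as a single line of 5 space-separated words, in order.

Answer: no no no no no

Derivation:
(186,-5): col outside [0, 186] -> not filled
(179,36): row=0b10110011, col=0b100100, row AND col = 0b100000 = 32; 32 != 36 -> empty
(81,51): row=0b1010001, col=0b110011, row AND col = 0b10001 = 17; 17 != 51 -> empty
(174,16): row=0b10101110, col=0b10000, row AND col = 0b0 = 0; 0 != 16 -> empty
(55,28): row=0b110111, col=0b11100, row AND col = 0b10100 = 20; 20 != 28 -> empty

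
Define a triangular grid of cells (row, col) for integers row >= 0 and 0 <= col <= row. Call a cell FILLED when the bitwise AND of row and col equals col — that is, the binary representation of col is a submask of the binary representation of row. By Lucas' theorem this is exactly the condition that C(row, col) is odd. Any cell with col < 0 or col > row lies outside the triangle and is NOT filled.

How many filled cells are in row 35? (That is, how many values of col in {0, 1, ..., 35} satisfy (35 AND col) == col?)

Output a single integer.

35 in binary = 100011
popcount(35) = number of 1-bits in 100011 = 3
A col c satisfies (35 AND c) == c iff every set bit of c is also set in 35; each of the 3 set bits of 35 can independently be on or off in c.
count = 2^3 = 8

Answer: 8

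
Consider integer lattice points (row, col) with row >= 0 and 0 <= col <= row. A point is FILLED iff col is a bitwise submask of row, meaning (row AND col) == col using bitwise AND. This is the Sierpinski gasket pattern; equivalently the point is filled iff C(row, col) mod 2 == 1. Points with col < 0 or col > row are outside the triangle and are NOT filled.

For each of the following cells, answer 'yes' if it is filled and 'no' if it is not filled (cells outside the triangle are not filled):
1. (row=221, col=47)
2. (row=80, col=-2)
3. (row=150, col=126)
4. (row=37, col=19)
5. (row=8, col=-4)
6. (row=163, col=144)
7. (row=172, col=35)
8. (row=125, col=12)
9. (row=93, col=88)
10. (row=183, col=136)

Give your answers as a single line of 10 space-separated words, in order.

(221,47): row=0b11011101, col=0b101111, row AND col = 0b1101 = 13; 13 != 47 -> empty
(80,-2): col outside [0, 80] -> not filled
(150,126): row=0b10010110, col=0b1111110, row AND col = 0b10110 = 22; 22 != 126 -> empty
(37,19): row=0b100101, col=0b10011, row AND col = 0b1 = 1; 1 != 19 -> empty
(8,-4): col outside [0, 8] -> not filled
(163,144): row=0b10100011, col=0b10010000, row AND col = 0b10000000 = 128; 128 != 144 -> empty
(172,35): row=0b10101100, col=0b100011, row AND col = 0b100000 = 32; 32 != 35 -> empty
(125,12): row=0b1111101, col=0b1100, row AND col = 0b1100 = 12; 12 == 12 -> filled
(93,88): row=0b1011101, col=0b1011000, row AND col = 0b1011000 = 88; 88 == 88 -> filled
(183,136): row=0b10110111, col=0b10001000, row AND col = 0b10000000 = 128; 128 != 136 -> empty

Answer: no no no no no no no yes yes no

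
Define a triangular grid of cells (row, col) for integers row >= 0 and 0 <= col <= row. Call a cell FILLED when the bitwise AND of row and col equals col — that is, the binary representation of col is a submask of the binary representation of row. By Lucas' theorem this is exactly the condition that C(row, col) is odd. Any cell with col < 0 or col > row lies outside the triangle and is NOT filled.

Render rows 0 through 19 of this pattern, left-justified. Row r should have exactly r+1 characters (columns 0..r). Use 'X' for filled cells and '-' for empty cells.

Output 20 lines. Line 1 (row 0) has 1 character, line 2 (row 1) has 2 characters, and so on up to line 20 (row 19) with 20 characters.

Answer: X
XX
X-X
XXXX
X---X
XX--XX
X-X-X-X
XXXXXXXX
X-------X
XX------XX
X-X-----X-X
XXXX----XXXX
X---X---X---X
XX--XX--XX--XX
X-X-X-X-X-X-X-X
XXXXXXXXXXXXXXXX
X---------------X
XX--------------XX
X-X-------------X-X
XXXX------------XXXX

Derivation:
r0=0: X
r1=1: XX
r2=10: X-X
r3=11: XXXX
r4=100: X---X
r5=101: XX--XX
r6=110: X-X-X-X
r7=111: XXXXXXXX
r8=1000: X-------X
r9=1001: XX------XX
r10=1010: X-X-----X-X
r11=1011: XXXX----XXXX
r12=1100: X---X---X---X
r13=1101: XX--XX--XX--XX
r14=1110: X-X-X-X-X-X-X-X
r15=1111: XXXXXXXXXXXXXXXX
r16=10000: X---------------X
r17=10001: XX--------------XX
r18=10010: X-X-------------X-X
r19=10011: XXXX------------XXXX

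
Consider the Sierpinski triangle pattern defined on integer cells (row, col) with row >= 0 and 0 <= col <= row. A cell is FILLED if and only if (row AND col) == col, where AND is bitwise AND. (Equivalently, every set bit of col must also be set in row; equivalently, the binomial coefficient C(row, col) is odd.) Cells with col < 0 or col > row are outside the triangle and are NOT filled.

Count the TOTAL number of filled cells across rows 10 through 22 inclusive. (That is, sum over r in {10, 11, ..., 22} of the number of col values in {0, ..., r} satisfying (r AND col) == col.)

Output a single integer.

Answer: 86

Derivation:
r10=1010 pc2: +4 =4
r11=1011 pc3: +8 =12
r12=1100 pc2: +4 =16
r13=1101 pc3: +8 =24
r14=1110 pc3: +8 =32
r15=1111 pc4: +16 =48
r16=10000 pc1: +2 =50
r17=10001 pc2: +4 =54
r18=10010 pc2: +4 =58
r19=10011 pc3: +8 =66
r20=10100 pc2: +4 =70
r21=10101 pc3: +8 =78
r22=10110 pc3: +8 =86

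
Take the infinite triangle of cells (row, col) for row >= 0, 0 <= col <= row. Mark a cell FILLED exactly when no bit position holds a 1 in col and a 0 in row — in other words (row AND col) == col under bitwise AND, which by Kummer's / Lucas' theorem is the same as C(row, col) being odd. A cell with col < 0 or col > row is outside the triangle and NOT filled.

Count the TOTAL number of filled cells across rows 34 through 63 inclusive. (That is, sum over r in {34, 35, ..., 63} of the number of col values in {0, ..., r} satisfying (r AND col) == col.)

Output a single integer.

Answer: 480

Derivation:
r34=100010 pc2: +4 =4
r35=100011 pc3: +8 =12
r36=100100 pc2: +4 =16
r37=100101 pc3: +8 =24
r38=100110 pc3: +8 =32
r39=100111 pc4: +16 =48
r40=101000 pc2: +4 =52
r41=101001 pc3: +8 =60
r42=101010 pc3: +8 =68
r43=101011 pc4: +16 =84
r44=101100 pc3: +8 =92
r45=101101 pc4: +16 =108
r46=101110 pc4: +16 =124
r47=101111 pc5: +32 =156
r48=110000 pc2: +4 =160
r49=110001 pc3: +8 =168
r50=110010 pc3: +8 =176
r51=110011 pc4: +16 =192
r52=110100 pc3: +8 =200
r53=110101 pc4: +16 =216
r54=110110 pc4: +16 =232
r55=110111 pc5: +32 =264
r56=111000 pc3: +8 =272
r57=111001 pc4: +16 =288
r58=111010 pc4: +16 =304
r59=111011 pc5: +32 =336
r60=111100 pc4: +16 =352
r61=111101 pc5: +32 =384
r62=111110 pc5: +32 =416
r63=111111 pc6: +64 =480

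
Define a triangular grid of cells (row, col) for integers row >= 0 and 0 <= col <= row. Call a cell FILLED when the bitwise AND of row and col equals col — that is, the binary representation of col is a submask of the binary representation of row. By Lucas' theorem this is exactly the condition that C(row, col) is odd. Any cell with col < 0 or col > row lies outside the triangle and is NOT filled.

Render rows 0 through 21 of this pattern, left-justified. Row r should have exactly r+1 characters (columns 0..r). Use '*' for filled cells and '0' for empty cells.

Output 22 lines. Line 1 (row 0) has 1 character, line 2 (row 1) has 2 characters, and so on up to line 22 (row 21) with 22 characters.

Answer: *
**
*0*
****
*000*
**00**
*0*0*0*
********
*0000000*
**000000**
*0*00000*0*
****0000****
*000*000*000*
**00**00**00**
*0*0*0*0*0*0*0*
****************
*000000000000000*
**00000000000000**
*0*0000000000000*0*
****000000000000****
*000*00000000000*000*
**00**0000000000**00**

Derivation:
r0=0: *
r1=1: **
r2=10: *0*
r3=11: ****
r4=100: *000*
r5=101: **00**
r6=110: *0*0*0*
r7=111: ********
r8=1000: *0000000*
r9=1001: **000000**
r10=1010: *0*00000*0*
r11=1011: ****0000****
r12=1100: *000*000*000*
r13=1101: **00**00**00**
r14=1110: *0*0*0*0*0*0*0*
r15=1111: ****************
r16=10000: *000000000000000*
r17=10001: **00000000000000**
r18=10010: *0*0000000000000*0*
r19=10011: ****000000000000****
r20=10100: *000*00000000000*000*
r21=10101: **00**0000000000**00**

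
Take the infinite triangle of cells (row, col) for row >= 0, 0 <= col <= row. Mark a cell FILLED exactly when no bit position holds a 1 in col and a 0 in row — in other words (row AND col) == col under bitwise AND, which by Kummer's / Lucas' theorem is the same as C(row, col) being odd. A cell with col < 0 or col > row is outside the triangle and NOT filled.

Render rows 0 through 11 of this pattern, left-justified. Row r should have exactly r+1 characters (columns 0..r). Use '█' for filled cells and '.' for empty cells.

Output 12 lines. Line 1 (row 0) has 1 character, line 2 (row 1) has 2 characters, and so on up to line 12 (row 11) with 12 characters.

Answer: █
██
█.█
████
█...█
██..██
█.█.█.█
████████
█.......█
██......██
█.█.....█.█
████....████

Derivation:
r0=0: █
r1=1: ██
r2=10: █.█
r3=11: ████
r4=100: █...█
r5=101: ██..██
r6=110: █.█.█.█
r7=111: ████████
r8=1000: █.......█
r9=1001: ██......██
r10=1010: █.█.....█.█
r11=1011: ████....████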